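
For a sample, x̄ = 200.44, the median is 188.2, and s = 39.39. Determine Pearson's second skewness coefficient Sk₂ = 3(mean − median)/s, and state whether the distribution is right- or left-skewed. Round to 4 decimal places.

Sk₂ = 3(200.44 − 188.2) / 39.39 = 3 × 12.2400 / 39.39
    = 36.7200 / 39.39 ≈ 0.9322
Sk₂ > 0 ⇒ mean > median ⇒ right-skewed (positive skew).

0.9322, right-skewed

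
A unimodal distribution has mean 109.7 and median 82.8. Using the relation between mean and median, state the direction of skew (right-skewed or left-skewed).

mean − median = 109.7 − 82.8 = 26.9
mean > median ⇒ the longer tail is on the right ⇒ right-skewed (positively skewed).

right-skewed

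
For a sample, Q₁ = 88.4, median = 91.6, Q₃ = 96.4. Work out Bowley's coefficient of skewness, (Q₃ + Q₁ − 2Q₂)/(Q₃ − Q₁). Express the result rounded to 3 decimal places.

0.200

numerator: Q₃ + Q₁ − 2Q₂ = 96.4 + 88.4 − 2×91.6 = 1.6000
denominator: Q₃ − Q₁ = 96.4 − 88.4 = 8.0000
Bowley skewness = 1.6000 / 8.0000 ≈ 0.200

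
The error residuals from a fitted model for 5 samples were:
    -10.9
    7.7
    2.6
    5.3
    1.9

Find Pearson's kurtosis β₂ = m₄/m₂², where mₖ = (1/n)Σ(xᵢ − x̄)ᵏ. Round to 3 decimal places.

2.802

x̄ = 1.3200
Σ(xᵢ − x̄)² = 207.8480 ⇒ m₂ = 41.56960
Σ(xᵢ − x̄)⁴ = 24209.5350 ⇒ m₄ = 4841.90700
m₂² = 1728.03164
β₂ = m₄/m₂² = 4841.90700 / 1728.03164 ≈ 2.802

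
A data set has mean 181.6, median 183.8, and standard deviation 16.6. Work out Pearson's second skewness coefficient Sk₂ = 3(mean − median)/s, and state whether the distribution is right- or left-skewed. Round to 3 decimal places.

Sk₂ = 3(181.6 − 183.8) / 16.6 = 3 × -2.2000 / 16.6
    = -6.6000 / 16.6 ≈ -0.398
Sk₂ < 0 ⇒ mean < median ⇒ left-skewed (negative skew).

-0.398, left-skewed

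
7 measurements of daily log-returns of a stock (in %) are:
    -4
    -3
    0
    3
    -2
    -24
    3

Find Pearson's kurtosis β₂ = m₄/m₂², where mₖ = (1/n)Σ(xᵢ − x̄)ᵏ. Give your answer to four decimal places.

x̄ = -3.8571
Σ(xᵢ − x̄)² = 518.8571 ⇒ m₂ = 74.12245
Σ(xᵢ − x̄)⁴ = 169276.2566 ⇒ m₄ = 24182.32237
m₂² = 5494.13744
β₂ = m₄/m₂² = 24182.32237 / 5494.13744 ≈ 4.4015

4.4015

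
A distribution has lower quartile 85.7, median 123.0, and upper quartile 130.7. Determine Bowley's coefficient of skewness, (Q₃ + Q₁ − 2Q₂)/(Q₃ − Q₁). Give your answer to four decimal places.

numerator: Q₃ + Q₁ − 2Q₂ = 130.7 + 85.7 − 2×123.0 = -29.6000
denominator: Q₃ − Q₁ = 130.7 − 85.7 = 45.0000
Bowley skewness = -29.6000 / 45.0000 ≈ -0.6578

-0.6578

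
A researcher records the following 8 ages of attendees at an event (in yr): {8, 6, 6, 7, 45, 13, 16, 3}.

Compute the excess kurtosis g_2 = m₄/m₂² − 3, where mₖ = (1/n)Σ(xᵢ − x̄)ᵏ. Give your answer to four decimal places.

2.1059

x̄ = 13.0000
Σ(xᵢ − x̄)² = 1292.0000 ⇒ m₂ = 161.50000
Σ(xᵢ − x̄)⁴ = 1065380.0000 ⇒ m₄ = 133172.50000
m₂² = 26082.25000
g_2 = m₄/m₂² − 3 = 5.10587 − 3 ≈ 2.1059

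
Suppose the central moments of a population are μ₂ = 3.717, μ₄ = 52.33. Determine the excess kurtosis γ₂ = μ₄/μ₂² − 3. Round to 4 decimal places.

μ₂² = 3.717² = 13.81609
μ₄/μ₂² = 52.33 / 13.81609 = 3.78761
γ₂ = 3.78761 − 3 ≈ 0.7876

0.7876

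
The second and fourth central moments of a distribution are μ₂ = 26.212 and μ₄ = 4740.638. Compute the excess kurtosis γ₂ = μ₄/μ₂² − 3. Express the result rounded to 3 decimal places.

μ₂² = 26.212² = 687.06894
μ₄/μ₂² = 4740.638 / 687.06894 = 6.89980
γ₂ = 6.89980 − 3 ≈ 3.900

3.900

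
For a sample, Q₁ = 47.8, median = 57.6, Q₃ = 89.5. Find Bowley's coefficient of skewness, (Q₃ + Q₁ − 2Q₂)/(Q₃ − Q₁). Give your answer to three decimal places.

0.530

numerator: Q₃ + Q₁ − 2Q₂ = 89.5 + 47.8 − 2×57.6 = 22.1000
denominator: Q₃ − Q₁ = 89.5 − 47.8 = 41.7000
Bowley skewness = 22.1000 / 41.7000 ≈ 0.530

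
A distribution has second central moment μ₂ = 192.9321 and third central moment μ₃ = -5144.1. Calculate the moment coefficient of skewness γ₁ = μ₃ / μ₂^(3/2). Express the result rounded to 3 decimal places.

σ = √μ₂ = √192.9321 = 13.89000
σ³ = μ₂^(3/2) = 2679.82687
γ₁ = μ₃/σ³ = -5144.1 / 2679.82687 ≈ -1.920

-1.920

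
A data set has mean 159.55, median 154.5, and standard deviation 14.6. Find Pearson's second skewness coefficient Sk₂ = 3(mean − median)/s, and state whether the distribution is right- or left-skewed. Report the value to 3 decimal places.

Sk₂ = 3(159.55 − 154.5) / 14.6 = 3 × 5.0500 / 14.6
    = 15.1500 / 14.6 ≈ 1.038
Sk₂ > 0 ⇒ mean > median ⇒ right-skewed (positive skew).

1.038, right-skewed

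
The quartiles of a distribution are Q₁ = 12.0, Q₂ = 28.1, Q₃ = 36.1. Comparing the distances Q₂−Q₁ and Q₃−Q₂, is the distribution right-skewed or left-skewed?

left-skewed

Q₂ − Q₁ = 16.1;  Q₃ − Q₂ = 8.0
Q₂ − Q₁ > Q₃ − Q₂ ⇒ the lower half is more spread out ⇒ left-skewed.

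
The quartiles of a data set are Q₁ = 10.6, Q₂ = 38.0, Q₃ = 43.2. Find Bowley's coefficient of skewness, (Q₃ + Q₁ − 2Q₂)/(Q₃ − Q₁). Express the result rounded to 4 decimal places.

numerator: Q₃ + Q₁ − 2Q₂ = 43.2 + 10.6 − 2×38.0 = -22.2000
denominator: Q₃ − Q₁ = 43.2 − 10.6 = 32.6000
Bowley skewness = -22.2000 / 32.6000 ≈ -0.6810

-0.6810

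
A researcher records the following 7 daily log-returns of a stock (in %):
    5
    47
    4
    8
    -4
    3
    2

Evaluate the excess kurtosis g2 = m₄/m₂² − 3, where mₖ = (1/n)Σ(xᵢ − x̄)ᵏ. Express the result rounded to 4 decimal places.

x̄ = 9.2857
Σ(xᵢ − x̄)² = 1739.4286 ⇒ m₂ = 248.48980
Σ(xᵢ − x̄)⁴ = 2059784.1050 ⇒ m₄ = 294254.87214
m₂² = 61747.17868
g2 = m₄/m₂² − 3 = 4.76548 − 3 ≈ 1.7655

1.7655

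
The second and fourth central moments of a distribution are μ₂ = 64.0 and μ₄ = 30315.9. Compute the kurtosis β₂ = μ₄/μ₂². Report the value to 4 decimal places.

7.4013

μ₂² = 64.0² = 4096.00000
μ₄/μ₂² = 30315.9 / 4096.00000 = 7.40134
β₂ ≈ 7.4013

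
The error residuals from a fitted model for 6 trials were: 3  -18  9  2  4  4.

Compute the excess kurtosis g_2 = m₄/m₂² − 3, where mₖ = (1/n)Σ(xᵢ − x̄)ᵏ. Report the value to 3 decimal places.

x̄ = 0.6667
Σ(xᵢ − x̄)² = 447.3333 ⇒ m₂ = 74.55556
Σ(xᵢ − x̄)⁴ = 126515.7778 ⇒ m₄ = 21085.96296
m₂² = 5558.53086
g_2 = m₄/m₂² − 3 = 3.79344 − 3 ≈ 0.793

0.793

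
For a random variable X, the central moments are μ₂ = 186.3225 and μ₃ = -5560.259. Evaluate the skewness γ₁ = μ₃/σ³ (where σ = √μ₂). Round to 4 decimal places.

-2.1862

σ = √μ₂ = √186.3225 = 13.65000
σ³ = μ₂^(3/2) = 2543.30212
γ₁ = μ₃/σ³ = -5560.259 / 2543.30212 ≈ -2.1862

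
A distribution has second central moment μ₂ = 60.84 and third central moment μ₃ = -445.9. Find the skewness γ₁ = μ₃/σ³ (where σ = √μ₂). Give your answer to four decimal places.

σ = √μ₂ = √60.84 = 7.80000
σ³ = μ₂^(3/2) = 474.55200
γ₁ = μ₃/σ³ = -445.9 / 474.55200 ≈ -0.9396

-0.9396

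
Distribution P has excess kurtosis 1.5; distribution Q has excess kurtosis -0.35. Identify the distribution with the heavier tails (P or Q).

P

Higher excess kurtosis ⇒ heavier tails relative to the normal distribution.
1.5 vs -0.35: the larger is 1.5, so P has heavier tails. (P is leptokurtic — heavier-than-normal tails; the other is platykurtic.)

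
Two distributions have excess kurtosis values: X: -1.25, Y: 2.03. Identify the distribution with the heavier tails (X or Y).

Higher excess kurtosis ⇒ heavier tails relative to the normal distribution.
-1.25 vs 2.03: the larger is 2.03, so Y has heavier tails. (Y is leptokurtic — heavier-than-normal tails; the other is platykurtic.)

Y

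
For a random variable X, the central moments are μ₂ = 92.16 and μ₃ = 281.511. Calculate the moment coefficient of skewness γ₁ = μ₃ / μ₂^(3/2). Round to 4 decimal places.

σ = √μ₂ = √92.16 = 9.60000
σ³ = μ₂^(3/2) = 884.73600
γ₁ = μ₃/σ³ = 281.511 / 884.73600 ≈ 0.3182

0.3182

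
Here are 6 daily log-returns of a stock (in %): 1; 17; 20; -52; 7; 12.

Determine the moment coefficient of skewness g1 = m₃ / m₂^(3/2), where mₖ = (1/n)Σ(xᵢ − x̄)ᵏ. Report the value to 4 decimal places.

x̄ = (1 + 17 + 20 - 52 + 7 + 12) / 6 = 0.8333
deviations (xᵢ − x̄): 0.1667, 16.1667, 19.1667, -52.8333, 6.1667, 11.1667
Σ(xᵢ − x̄)² = 3582.8333 ⇒ m₂ = 3582.8333/6 = 597.13889
Σ(xᵢ − x̄)³ = -134583.5556 ⇒ m₃ = -134583.5556/6 = -22430.59259
m₂^(3/2) = 597.13889^(1.5) = 14591.93994
g1 = m₃ / m₂^(3/2) = -22430.59259 / 14591.93994 ≈ -1.5372

-1.5372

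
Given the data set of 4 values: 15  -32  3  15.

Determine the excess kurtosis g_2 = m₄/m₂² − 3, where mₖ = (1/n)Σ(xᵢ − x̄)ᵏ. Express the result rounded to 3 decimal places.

-0.860

x̄ = 0.2500
Σ(xᵢ − x̄)² = 1482.7500 ⇒ m₂ = 370.68750
Σ(xᵢ − x̄)⁴ = 1176454.0781 ⇒ m₄ = 294113.51953
m₂² = 137409.22266
g_2 = m₄/m₂² − 3 = 2.14042 − 3 ≈ -0.860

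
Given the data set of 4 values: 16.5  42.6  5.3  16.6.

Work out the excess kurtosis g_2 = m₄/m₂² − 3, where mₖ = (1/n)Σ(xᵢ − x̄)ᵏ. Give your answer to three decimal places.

-0.870

x̄ = 20.2500
Σ(xᵢ − x̄)² = 750.4100 ⇒ m₂ = 187.60250
Σ(xᵢ − x̄)⁴ = 299851.3384 ⇒ m₄ = 74962.83461
m₂² = 35194.69801
g_2 = m₄/m₂² − 3 = 2.12995 − 3 ≈ -0.870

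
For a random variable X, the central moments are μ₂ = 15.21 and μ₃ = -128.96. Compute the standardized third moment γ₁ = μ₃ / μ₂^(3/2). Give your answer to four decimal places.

σ = √μ₂ = √15.21 = 3.90000
σ³ = μ₂^(3/2) = 59.31900
γ₁ = μ₃/σ³ = -128.96 / 59.31900 ≈ -2.1740

-2.1740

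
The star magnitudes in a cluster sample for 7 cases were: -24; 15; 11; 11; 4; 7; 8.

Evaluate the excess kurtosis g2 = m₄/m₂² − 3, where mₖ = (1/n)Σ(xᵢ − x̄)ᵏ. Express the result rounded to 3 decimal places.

x̄ = 4.5714
Σ(xᵢ − x̄)² = 1025.7143 ⇒ m₂ = 146.53061
Σ(xᵢ − x̄)⁴ = 681805.5160 ⇒ m₄ = 97400.78800
m₂² = 21471.22032
g2 = m₄/m₂² − 3 = 4.53634 − 3 ≈ 1.536

1.536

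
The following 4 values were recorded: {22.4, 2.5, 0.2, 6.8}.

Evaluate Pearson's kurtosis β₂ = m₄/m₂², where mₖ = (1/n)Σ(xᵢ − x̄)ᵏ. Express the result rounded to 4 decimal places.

2.1284

x̄ = 7.9750
Σ(xᵢ − x̄)² = 299.8875 ⇒ m₂ = 74.97188
Σ(xᵢ − x̄)⁴ = 47852.2688 ⇒ m₄ = 11963.06720
m₂² = 5620.78204
β₂ = m₄/m₂² = 11963.06720 / 5620.78204 ≈ 2.1284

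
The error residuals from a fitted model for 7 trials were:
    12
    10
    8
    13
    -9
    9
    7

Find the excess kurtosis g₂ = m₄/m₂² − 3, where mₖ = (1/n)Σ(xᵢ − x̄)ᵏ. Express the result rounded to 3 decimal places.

x̄ = 7.1429
Σ(xᵢ − x̄)² = 330.8571 ⇒ m₂ = 47.26531
Σ(xᵢ − x̄)⁴ = 69720.6647 ⇒ m₄ = 9960.09496
m₂² = 2234.00916
g₂ = m₄/m₂² − 3 = 4.45839 − 3 ≈ 1.458

1.458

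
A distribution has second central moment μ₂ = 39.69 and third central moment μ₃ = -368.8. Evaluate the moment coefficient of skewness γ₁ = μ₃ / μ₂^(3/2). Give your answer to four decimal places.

σ = √μ₂ = √39.69 = 6.30000
σ³ = μ₂^(3/2) = 250.04700
γ₁ = μ₃/σ³ = -368.8 / 250.04700 ≈ -1.4749

-1.4749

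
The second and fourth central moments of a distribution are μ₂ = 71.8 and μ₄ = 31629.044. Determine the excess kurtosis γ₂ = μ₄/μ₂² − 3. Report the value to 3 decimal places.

3.135

μ₂² = 71.8² = 5155.24000
μ₄/μ₂² = 31629.044 / 5155.24000 = 6.13532
γ₂ = 6.13532 − 3 ≈ 3.135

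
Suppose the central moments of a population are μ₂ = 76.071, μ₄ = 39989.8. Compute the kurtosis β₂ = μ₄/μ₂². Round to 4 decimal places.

μ₂² = 76.071² = 5786.79704
μ₄/μ₂² = 39989.8 / 5786.79704 = 6.91052
β₂ ≈ 6.9105

6.9105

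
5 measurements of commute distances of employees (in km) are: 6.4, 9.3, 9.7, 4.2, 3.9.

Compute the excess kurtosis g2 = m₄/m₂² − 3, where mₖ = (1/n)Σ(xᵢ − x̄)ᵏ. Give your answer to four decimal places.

-1.7325

x̄ = 6.7000
Σ(xᵢ − x̄)² = 29.9400 ⇒ m₂ = 5.98800
Σ(xᵢ − x̄)⁴ = 227.2338 ⇒ m₄ = 45.44676
m₂² = 35.85614
g2 = m₄/m₂² − 3 = 1.26747 − 3 ≈ -1.7325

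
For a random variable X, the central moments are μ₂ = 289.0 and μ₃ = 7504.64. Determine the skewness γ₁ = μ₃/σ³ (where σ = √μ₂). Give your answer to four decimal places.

1.5275

σ = √μ₂ = √289.0 = 17.00000
σ³ = μ₂^(3/2) = 4913.00000
γ₁ = μ₃/σ³ = 7504.64 / 4913.00000 ≈ 1.5275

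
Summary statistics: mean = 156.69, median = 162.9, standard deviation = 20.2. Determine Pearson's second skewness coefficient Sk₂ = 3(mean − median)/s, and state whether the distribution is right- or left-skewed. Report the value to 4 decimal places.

-0.9223, left-skewed

Sk₂ = 3(156.69 − 162.9) / 20.2 = 3 × -6.2100 / 20.2
    = -18.6300 / 20.2 ≈ -0.9223
Sk₂ < 0 ⇒ mean < median ⇒ left-skewed (negative skew).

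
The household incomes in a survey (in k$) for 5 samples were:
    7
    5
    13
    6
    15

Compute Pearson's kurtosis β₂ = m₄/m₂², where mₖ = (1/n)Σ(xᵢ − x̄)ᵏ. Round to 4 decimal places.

1.3629

x̄ = 9.2000
Σ(xᵢ − x̄)² = 80.8000 ⇒ m₂ = 16.16000
Σ(xᵢ − x̄)⁴ = 1779.6160 ⇒ m₄ = 355.92320
m₂² = 261.14560
β₂ = m₄/m₂² = 355.92320 / 261.14560 ≈ 1.3629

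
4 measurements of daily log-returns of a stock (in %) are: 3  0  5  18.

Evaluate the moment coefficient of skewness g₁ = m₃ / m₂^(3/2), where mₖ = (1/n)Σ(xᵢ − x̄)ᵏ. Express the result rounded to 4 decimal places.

0.9237

x̄ = (3 + 0 + 5 + 18) / 4 = 6.5000
deviations (xᵢ − x̄): -3.5000, -6.5000, -1.5000, 11.5000
Σ(xᵢ − x̄)² = 189.0000 ⇒ m₂ = 189.0000/4 = 47.25000
Σ(xᵢ − x̄)³ = 1200.0000 ⇒ m₃ = 1200.0000/4 = 300.00000
m₂^(3/2) = 47.25000^(1.5) = 324.79005
g₁ = m₃ / m₂^(3/2) = 300.00000 / 324.79005 ≈ 0.9237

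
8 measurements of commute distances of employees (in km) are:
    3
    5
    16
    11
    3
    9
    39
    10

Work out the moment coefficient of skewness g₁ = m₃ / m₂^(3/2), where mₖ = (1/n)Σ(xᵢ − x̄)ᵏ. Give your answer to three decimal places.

x̄ = (3 + 5 + 16 + 11 + 3 + 9 + 39 + 10) / 8 = 12.0000
deviations (xᵢ − x̄): -9.0000, -7.0000, 4.0000, -1.0000, -9.0000, -3.0000, 27.0000, -2.0000
Σ(xᵢ − x̄)² = 970.0000 ⇒ m₂ = 970.0000/8 = 121.25000
Σ(xᵢ − x̄)³ = 17910.0000 ⇒ m₃ = 17910.0000/8 = 2238.75000
m₂^(3/2) = 121.25000^(1.5) = 1335.12713
g₁ = m₃ / m₂^(3/2) = 2238.75000 / 1335.12713 ≈ 1.677

1.677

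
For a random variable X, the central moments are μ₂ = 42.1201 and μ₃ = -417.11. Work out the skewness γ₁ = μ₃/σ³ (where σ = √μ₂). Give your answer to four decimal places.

-1.5259

σ = √μ₂ = √42.1201 = 6.49000
σ³ = μ₂^(3/2) = 273.35945
γ₁ = μ₃/σ³ = -417.11 / 273.35945 ≈ -1.5259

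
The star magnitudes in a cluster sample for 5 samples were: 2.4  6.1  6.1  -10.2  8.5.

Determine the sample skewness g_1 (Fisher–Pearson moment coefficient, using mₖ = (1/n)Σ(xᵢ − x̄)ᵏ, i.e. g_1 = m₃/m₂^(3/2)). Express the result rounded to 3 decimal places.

-1.202

x̄ = (2.4 + 6.1 + 6.1 - 10.2 + 8.5) / 5 = 2.5800
deviations (xᵢ − x̄): -0.1800, 3.5200, 3.5200, -12.7800, 5.9200
Σ(xᵢ − x̄)² = 223.1880 ⇒ m₂ = 223.1880/5 = 44.63760
Σ(xᵢ − x̄)³ = -1792.6397 ⇒ m₃ = -1792.6397/5 = -358.52794
m₂^(3/2) = 44.63760^(1.5) = 298.22995
g_1 = m₃ / m₂^(3/2) = -358.52794 / 298.22995 ≈ -1.202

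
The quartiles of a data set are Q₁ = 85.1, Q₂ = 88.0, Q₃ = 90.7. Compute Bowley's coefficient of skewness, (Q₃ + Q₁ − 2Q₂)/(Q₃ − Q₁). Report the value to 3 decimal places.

numerator: Q₃ + Q₁ − 2Q₂ = 90.7 + 85.1 − 2×88.0 = -0.2000
denominator: Q₃ − Q₁ = 90.7 − 85.1 = 5.6000
Bowley skewness = -0.2000 / 5.6000 ≈ -0.036

-0.036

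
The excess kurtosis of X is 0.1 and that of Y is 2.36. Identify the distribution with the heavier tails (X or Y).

Higher excess kurtosis ⇒ heavier tails relative to the normal distribution.
0.1 vs 2.36: the larger is 2.36, so Y has heavier tails.

Y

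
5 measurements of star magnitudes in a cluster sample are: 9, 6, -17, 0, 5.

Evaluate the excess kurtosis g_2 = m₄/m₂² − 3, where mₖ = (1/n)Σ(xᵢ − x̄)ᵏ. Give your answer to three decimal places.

-0.227

x̄ = 0.6000
Σ(xᵢ − x̄)² = 429.2000 ⇒ m₂ = 85.84000
Σ(xᵢ − x̄)⁴ = 102155.2160 ⇒ m₄ = 20431.04320
m₂² = 7368.50560
g_2 = m₄/m₂² − 3 = 2.77275 − 3 ≈ -0.227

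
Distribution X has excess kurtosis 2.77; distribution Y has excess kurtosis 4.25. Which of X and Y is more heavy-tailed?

Y

Higher excess kurtosis ⇒ heavier tails relative to the normal distribution.
2.77 vs 4.25: the larger is 4.25, so Y has heavier tails.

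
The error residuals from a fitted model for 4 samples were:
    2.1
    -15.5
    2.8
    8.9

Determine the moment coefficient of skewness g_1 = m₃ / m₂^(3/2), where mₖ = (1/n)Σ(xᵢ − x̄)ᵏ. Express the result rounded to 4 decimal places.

-0.8520

x̄ = (2.1 - 15.5 + 2.8 + 8.9) / 4 = -0.4250
deviations (xᵢ − x̄): 2.5250, -15.0750, 3.2250, 9.3250
Σ(xᵢ − x̄)² = 330.9875 ⇒ m₂ = 330.9875/4 = 82.74688
Σ(xᵢ − x̄)³ = -2565.3769 ⇒ m₃ = -2565.3769/4 = -641.34422
m₂^(3/2) = 82.74688^(1.5) = 752.70951
g_1 = m₃ / m₂^(3/2) = -641.34422 / 752.70951 ≈ -0.8520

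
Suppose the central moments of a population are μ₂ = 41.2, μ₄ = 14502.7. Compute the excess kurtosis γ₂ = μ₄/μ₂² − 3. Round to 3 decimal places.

5.544

μ₂² = 41.2² = 1697.44000
μ₄/μ₂² = 14502.7 / 1697.44000 = 8.54387
γ₂ = 8.54387 − 3 ≈ 5.544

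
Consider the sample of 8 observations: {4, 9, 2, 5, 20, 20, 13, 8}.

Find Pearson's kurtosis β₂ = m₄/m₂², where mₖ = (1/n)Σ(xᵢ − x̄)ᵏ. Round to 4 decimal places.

1.7809

x̄ = 10.1250
Σ(xᵢ − x̄)² = 338.8750 ⇒ m₂ = 42.35938
Σ(xᵢ − x̄)⁴ = 25564.2754 ⇒ m₄ = 3195.53442
m₂² = 1794.31665
β₂ = m₄/m₂² = 3195.53442 / 1794.31665 ≈ 1.7809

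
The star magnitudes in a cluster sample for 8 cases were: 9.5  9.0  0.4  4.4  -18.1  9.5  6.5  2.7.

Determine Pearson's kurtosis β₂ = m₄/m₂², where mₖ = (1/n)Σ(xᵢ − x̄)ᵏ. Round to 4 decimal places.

x̄ = 2.9875
Σ(xᵢ − x̄)² = 586.7688 ⇒ m₂ = 73.34609
Σ(xᵢ − x̄)⁴ = 202848.1957 ⇒ m₄ = 25356.02447
m₂² = 5379.64947
β₂ = m₄/m₂² = 25356.02447 / 5379.64947 ≈ 4.7133

4.7133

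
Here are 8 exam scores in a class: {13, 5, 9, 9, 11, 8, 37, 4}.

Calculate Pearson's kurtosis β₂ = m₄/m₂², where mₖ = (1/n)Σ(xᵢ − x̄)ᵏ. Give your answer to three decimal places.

5.309

x̄ = 12.0000
Σ(xᵢ − x̄)² = 774.0000 ⇒ m₂ = 96.75000
Σ(xᵢ − x̄)⁴ = 397542.0000 ⇒ m₄ = 49692.75000
m₂² = 9360.56250
β₂ = m₄/m₂² = 49692.75000 / 9360.56250 ≈ 5.309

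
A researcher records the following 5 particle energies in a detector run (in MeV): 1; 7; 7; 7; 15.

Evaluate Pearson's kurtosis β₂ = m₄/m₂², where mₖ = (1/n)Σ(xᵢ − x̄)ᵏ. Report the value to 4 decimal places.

2.5476

x̄ = 7.4000
Σ(xᵢ − x̄)² = 99.2000 ⇒ m₂ = 19.84000
Σ(xᵢ − x̄)⁴ = 5014.0160 ⇒ m₄ = 1002.80320
m₂² = 393.62560
β₂ = m₄/m₂² = 1002.80320 / 393.62560 ≈ 2.5476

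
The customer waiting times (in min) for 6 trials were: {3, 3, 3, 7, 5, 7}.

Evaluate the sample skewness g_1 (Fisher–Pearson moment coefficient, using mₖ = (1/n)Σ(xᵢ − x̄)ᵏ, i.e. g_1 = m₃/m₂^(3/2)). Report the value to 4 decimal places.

0.3330

x̄ = (3 + 3 + 3 + 7 + 5 + 7) / 6 = 4.6667
deviations (xᵢ − x̄): -1.6667, -1.6667, -1.6667, 2.3333, 0.3333, 2.3333
Σ(xᵢ − x̄)² = 19.3333 ⇒ m₂ = 19.3333/6 = 3.22222
Σ(xᵢ − x̄)³ = 11.5556 ⇒ m₃ = 11.5556/6 = 1.92593
m₂^(3/2) = 3.22222^(1.5) = 5.78407
g_1 = m₃ / m₂^(3/2) = 1.92593 / 5.78407 ≈ 0.3330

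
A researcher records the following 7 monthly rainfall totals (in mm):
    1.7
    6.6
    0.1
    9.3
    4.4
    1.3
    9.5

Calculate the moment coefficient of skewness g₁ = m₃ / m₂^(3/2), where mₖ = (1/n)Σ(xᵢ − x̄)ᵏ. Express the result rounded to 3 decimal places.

x̄ = (1.7 + 6.6 + 0.1 + 9.3 + 4.4 + 1.3 + 9.5) / 7 = 4.7000
deviations (xᵢ − x̄): -3.0000, 1.9000, -4.6000, 4.6000, -0.3000, -3.4000, 4.8000
Σ(xᵢ − x̄)² = 89.6200 ⇒ m₂ = 89.6200/7 = 12.80286
Σ(xᵢ − x̄)³ = 51.1200 ⇒ m₃ = 51.1200/7 = 7.30286
m₂^(3/2) = 12.80286^(1.5) = 45.81001
g₁ = m₃ / m₂^(3/2) = 7.30286 / 45.81001 ≈ 0.159

0.159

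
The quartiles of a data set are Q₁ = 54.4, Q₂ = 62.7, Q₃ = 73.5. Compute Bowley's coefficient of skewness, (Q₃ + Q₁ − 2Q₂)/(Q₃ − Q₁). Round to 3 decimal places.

0.131

numerator: Q₃ + Q₁ − 2Q₂ = 73.5 + 54.4 − 2×62.7 = 2.5000
denominator: Q₃ − Q₁ = 73.5 − 54.4 = 19.1000
Bowley skewness = 2.5000 / 19.1000 ≈ 0.131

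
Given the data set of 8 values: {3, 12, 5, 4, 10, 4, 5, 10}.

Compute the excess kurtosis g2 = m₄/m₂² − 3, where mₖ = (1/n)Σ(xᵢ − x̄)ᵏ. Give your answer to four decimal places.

-1.4355

x̄ = 6.6250
Σ(xᵢ − x̄)² = 83.8750 ⇒ m₂ = 10.48438
Σ(xᵢ − x̄)⁴ = 1375.7441 ⇒ m₄ = 171.96802
m₂² = 109.92212
g2 = m₄/m₂² − 3 = 1.56445 − 3 ≈ -1.4355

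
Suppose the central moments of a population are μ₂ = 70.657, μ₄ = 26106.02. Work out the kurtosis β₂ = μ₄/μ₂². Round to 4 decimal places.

5.2291

μ₂² = 70.657² = 4992.41165
μ₄/μ₂² = 26106.02 / 4992.41165 = 5.22914
β₂ ≈ 5.2291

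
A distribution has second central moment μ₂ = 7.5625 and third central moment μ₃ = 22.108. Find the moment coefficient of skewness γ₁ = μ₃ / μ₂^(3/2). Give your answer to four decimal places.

1.0630

σ = √μ₂ = √7.5625 = 2.75000
σ³ = μ₂^(3/2) = 20.79688
γ₁ = μ₃/σ³ = 22.108 / 20.79688 ≈ 1.0630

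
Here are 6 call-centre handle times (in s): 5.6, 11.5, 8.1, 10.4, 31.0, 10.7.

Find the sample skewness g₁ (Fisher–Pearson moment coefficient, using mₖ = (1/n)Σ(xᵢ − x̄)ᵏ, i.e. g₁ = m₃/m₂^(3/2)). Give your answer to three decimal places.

x̄ = (5.6 + 11.5 + 8.1 + 10.4 + 31.0 + 10.7) / 6 = 12.8833
deviations (xᵢ − x̄): -7.2833, -1.3833, -4.7833, -2.4833, 18.1167, -2.1833
Σ(xᵢ − x̄)² = 416.9883 ⇒ m₂ = 416.9883/6 = 69.49806
Σ(xᵢ − x̄)³ = 5421.9644 ⇒ m₃ = 5421.9644/6 = 903.66074
m₂^(3/2) = 69.49806^(1.5) = 579.37397
g₁ = m₃ / m₂^(3/2) = 903.66074 / 579.37397 ≈ 1.560

1.560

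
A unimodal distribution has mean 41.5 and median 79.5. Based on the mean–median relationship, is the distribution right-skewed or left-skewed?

mean − median = 41.5 − 79.5 = -38.0
mean < median ⇒ the longer tail is on the left ⇒ left-skewed (negatively skewed).

left-skewed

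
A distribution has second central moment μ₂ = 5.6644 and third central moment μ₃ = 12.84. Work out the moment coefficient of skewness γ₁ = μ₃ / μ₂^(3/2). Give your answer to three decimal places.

0.952

σ = √μ₂ = √5.6644 = 2.38000
σ³ = μ₂^(3/2) = 13.48127
γ₁ = μ₃/σ³ = 12.84 / 13.48127 ≈ 0.952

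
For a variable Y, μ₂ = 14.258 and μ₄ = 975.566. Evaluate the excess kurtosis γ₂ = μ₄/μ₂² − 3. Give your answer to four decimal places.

1.7989

μ₂² = 14.258² = 203.29056
μ₄/μ₂² = 975.566 / 203.29056 = 4.79887
γ₂ = 4.79887 − 3 ≈ 1.7989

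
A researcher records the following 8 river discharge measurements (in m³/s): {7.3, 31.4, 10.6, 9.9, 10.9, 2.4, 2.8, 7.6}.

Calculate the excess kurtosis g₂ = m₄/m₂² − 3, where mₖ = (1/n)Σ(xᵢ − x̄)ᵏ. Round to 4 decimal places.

1.8227

x̄ = 10.3625
Σ(xᵢ − x̄)² = 580.7388 ⇒ m₂ = 72.59234
Σ(xᵢ − x̄)⁴ = 203310.8053 ⇒ m₄ = 25413.85066
m₂² = 5269.64837
g₂ = m₄/m₂² − 3 = 4.82268 − 3 ≈ 1.8227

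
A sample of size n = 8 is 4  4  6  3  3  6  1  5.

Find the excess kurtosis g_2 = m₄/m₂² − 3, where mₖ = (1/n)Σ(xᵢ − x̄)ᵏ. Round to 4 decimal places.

-0.6800

x̄ = 4.0000
Σ(xᵢ − x̄)² = 20.0000 ⇒ m₂ = 2.50000
Σ(xᵢ − x̄)⁴ = 116.0000 ⇒ m₄ = 14.50000
m₂² = 6.25000
g_2 = m₄/m₂² − 3 = 2.32000 − 3 ≈ -0.6800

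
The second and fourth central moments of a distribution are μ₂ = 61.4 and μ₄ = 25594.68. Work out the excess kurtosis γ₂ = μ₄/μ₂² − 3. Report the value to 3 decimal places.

μ₂² = 61.4² = 3769.96000
μ₄/μ₂² = 25594.68 / 3769.96000 = 6.78911
γ₂ = 6.78911 − 3 ≈ 3.789

3.789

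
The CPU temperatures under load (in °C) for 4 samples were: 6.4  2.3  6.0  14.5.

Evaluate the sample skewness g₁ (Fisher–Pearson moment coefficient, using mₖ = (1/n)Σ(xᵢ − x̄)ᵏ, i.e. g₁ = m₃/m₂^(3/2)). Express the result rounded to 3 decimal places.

0.694

x̄ = (6.4 + 2.3 + 6.0 + 14.5) / 4 = 7.3000
deviations (xᵢ − x̄): -0.9000, -5.0000, -1.3000, 7.2000
Σ(xᵢ − x̄)² = 79.3400 ⇒ m₂ = 79.3400/4 = 19.83500
Σ(xᵢ − x̄)³ = 245.3220 ⇒ m₃ = 245.3220/4 = 61.33050
m₂^(3/2) = 19.83500^(1.5) = 88.33815
g₁ = m₃ / m₂^(3/2) = 61.33050 / 88.33815 ≈ 0.694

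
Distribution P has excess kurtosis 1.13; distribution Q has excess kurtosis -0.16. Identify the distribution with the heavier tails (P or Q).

Higher excess kurtosis ⇒ heavier tails relative to the normal distribution.
1.13 vs -0.16: the larger is 1.13, so P has heavier tails. (P is leptokurtic — heavier-than-normal tails; the other is platykurtic.)

P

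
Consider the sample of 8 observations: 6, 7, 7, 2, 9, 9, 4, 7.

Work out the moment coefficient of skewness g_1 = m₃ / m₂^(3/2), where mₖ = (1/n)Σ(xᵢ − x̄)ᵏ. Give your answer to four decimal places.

x̄ = (6 + 7 + 7 + 2 + 9 + 9 + 4 + 7) / 8 = 6.3750
deviations (xᵢ − x̄): -0.3750, 0.6250, 0.6250, -4.3750, 2.6250, 2.6250, -2.3750, 0.6250
Σ(xᵢ − x̄)² = 39.8750 ⇒ m₂ = 39.8750/8 = 4.98438
Σ(xᵢ − x̄)³ = -60.2813 ⇒ m₃ = -60.2813/8 = -7.53516
m₂^(3/2) = 4.98438^(1.5) = 11.12797
g_1 = m₃ / m₂^(3/2) = -7.53516 / 11.12797 ≈ -0.6771

-0.6771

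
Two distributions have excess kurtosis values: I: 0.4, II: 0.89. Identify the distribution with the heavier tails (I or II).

Higher excess kurtosis ⇒ heavier tails relative to the normal distribution.
0.4 vs 0.89: the larger is 0.89, so II has heavier tails.

II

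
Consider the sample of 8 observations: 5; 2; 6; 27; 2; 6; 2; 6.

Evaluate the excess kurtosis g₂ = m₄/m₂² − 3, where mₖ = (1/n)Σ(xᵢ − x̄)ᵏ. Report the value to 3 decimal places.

x̄ = 7.0000
Σ(xᵢ − x̄)² = 482.0000 ⇒ m₂ = 60.25000
Σ(xᵢ − x̄)⁴ = 161894.0000 ⇒ m₄ = 20236.75000
m₂² = 3630.06250
g₂ = m₄/m₂² − 3 = 5.57477 − 3 ≈ 2.575

2.575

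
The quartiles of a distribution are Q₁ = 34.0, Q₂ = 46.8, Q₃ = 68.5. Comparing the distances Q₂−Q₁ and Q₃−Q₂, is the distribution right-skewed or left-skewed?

Q₂ − Q₁ = 12.8;  Q₃ − Q₂ = 21.7
Q₃ − Q₂ > Q₂ − Q₁ ⇒ the upper half is more spread out ⇒ right-skewed.

right-skewed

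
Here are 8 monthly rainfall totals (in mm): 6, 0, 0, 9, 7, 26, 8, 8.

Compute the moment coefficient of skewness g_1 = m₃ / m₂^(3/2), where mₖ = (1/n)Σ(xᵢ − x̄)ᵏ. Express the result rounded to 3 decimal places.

1.385

x̄ = (6 + 0 + 0 + 9 + 7 + 26 + 8 + 8) / 8 = 8.0000
deviations (xᵢ − x̄): -2.0000, -8.0000, -8.0000, 1.0000, -1.0000, 18.0000, 0.0000, 0.0000
Σ(xᵢ − x̄)² = 458.0000 ⇒ m₂ = 458.0000/8 = 57.25000
Σ(xᵢ − x̄)³ = 4800.0000 ⇒ m₃ = 4800.0000/8 = 600.00000
m₂^(3/2) = 57.25000^(1.5) = 433.17485
g_1 = m₃ / m₂^(3/2) = 600.00000 / 433.17485 ≈ 1.385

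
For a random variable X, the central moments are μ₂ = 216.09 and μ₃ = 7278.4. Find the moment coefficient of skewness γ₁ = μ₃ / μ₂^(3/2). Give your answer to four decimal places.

σ = √μ₂ = √216.09 = 14.70000
σ³ = μ₂^(3/2) = 3176.52300
γ₁ = μ₃/σ³ = 7278.4 / 3176.52300 ≈ 2.2913

2.2913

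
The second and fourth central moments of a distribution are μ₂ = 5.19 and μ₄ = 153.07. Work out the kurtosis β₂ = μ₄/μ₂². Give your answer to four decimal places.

5.6827

μ₂² = 5.19² = 26.93610
μ₄/μ₂² = 153.07 / 26.93610 = 5.68271
β₂ ≈ 5.6827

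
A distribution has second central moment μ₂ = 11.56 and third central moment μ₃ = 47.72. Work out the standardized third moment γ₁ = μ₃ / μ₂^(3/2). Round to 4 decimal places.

σ = √μ₂ = √11.56 = 3.40000
σ³ = μ₂^(3/2) = 39.30400
γ₁ = μ₃/σ³ = 47.72 / 39.30400 ≈ 1.2141

1.2141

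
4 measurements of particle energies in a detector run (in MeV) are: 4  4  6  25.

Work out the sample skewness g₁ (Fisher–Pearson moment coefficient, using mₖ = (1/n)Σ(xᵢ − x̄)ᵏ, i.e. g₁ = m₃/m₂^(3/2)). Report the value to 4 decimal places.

x̄ = (4 + 4 + 6 + 25) / 4 = 9.7500
deviations (xᵢ − x̄): -5.7500, -5.7500, -3.7500, 15.2500
Σ(xᵢ − x̄)² = 312.7500 ⇒ m₂ = 312.7500/4 = 78.18750
Σ(xᵢ − x̄)³ = 3113.6250 ⇒ m₃ = 3113.6250/4 = 778.40625
m₂^(3/2) = 78.18750^(1.5) = 691.36277
g₁ = m₃ / m₂^(3/2) = 778.40625 / 691.36277 ≈ 1.1259

1.1259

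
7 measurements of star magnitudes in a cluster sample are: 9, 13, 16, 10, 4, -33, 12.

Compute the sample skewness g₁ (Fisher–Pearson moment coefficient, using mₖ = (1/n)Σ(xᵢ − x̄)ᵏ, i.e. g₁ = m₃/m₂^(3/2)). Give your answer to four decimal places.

-1.8416

x̄ = (9 + 13 + 16 + 10 + 4 - 33 + 12) / 7 = 4.4286
deviations (xᵢ − x̄): 4.5714, 8.5714, 11.5714, 5.5714, -0.4286, -37.4286, 7.5714
Σ(xᵢ − x̄)² = 1717.7143 ⇒ m₂ = 1717.7143/7 = 245.38776
Σ(xᵢ − x̄)³ = -49552.0408 ⇒ m₃ = -49552.0408/7 = -7078.86297
m₂^(3/2) = 245.38776^(1.5) = 3843.96417
g₁ = m₃ / m₂^(3/2) = -7078.86297 / 3843.96417 ≈ -1.8416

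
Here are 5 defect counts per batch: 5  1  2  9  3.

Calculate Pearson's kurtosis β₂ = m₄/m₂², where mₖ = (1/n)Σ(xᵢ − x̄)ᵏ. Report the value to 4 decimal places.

2.2625

x̄ = 4.0000
Σ(xᵢ − x̄)² = 40.0000 ⇒ m₂ = 8.00000
Σ(xᵢ − x̄)⁴ = 724.0000 ⇒ m₄ = 144.80000
m₂² = 64.00000
β₂ = m₄/m₂² = 144.80000 / 64.00000 ≈ 2.2625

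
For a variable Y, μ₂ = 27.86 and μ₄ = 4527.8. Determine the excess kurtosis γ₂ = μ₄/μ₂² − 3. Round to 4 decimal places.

μ₂² = 27.86² = 776.17960
μ₄/μ₂² = 4527.8 / 776.17960 = 5.83344
γ₂ = 5.83344 − 3 ≈ 2.8334

2.8334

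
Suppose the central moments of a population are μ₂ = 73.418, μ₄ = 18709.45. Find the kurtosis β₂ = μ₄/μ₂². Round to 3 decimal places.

3.471

μ₂² = 73.418² = 5390.20272
μ₄/μ₂² = 18709.45 / 5390.20272 = 3.47101
β₂ ≈ 3.471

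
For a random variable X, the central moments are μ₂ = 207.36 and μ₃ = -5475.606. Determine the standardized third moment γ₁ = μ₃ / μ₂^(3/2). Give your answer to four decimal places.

σ = √μ₂ = √207.36 = 14.40000
σ³ = μ₂^(3/2) = 2985.98400
γ₁ = μ₃/σ³ = -5475.606 / 2985.98400 ≈ -1.8338

-1.8338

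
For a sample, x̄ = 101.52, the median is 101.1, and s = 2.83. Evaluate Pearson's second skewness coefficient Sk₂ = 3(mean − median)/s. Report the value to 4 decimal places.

0.4452

Sk₂ = 3(101.52 − 101.1) / 2.83 = 3 × 0.4200 / 2.83
    = 1.2600 / 2.83 ≈ 0.4452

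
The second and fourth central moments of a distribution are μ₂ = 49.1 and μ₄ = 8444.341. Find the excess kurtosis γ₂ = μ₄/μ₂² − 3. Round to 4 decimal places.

0.5027

μ₂² = 49.1² = 2410.81000
μ₄/μ₂² = 8444.341 / 2410.81000 = 3.50270
γ₂ = 3.50270 − 3 ≈ 0.5027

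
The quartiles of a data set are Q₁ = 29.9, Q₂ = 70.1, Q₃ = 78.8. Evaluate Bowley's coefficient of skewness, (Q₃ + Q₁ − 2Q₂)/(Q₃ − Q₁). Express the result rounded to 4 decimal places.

-0.6442

numerator: Q₃ + Q₁ − 2Q₂ = 78.8 + 29.9 − 2×70.1 = -31.5000
denominator: Q₃ − Q₁ = 78.8 − 29.9 = 48.9000
Bowley skewness = -31.5000 / 48.9000 ≈ -0.6442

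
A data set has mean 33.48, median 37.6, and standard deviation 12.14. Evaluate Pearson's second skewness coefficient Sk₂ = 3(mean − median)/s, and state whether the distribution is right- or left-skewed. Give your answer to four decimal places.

Sk₂ = 3(33.48 − 37.6) / 12.14 = 3 × -4.1200 / 12.14
    = -12.3600 / 12.14 ≈ -1.0181
Sk₂ < 0 ⇒ mean < median ⇒ left-skewed (negative skew).

-1.0181, left-skewed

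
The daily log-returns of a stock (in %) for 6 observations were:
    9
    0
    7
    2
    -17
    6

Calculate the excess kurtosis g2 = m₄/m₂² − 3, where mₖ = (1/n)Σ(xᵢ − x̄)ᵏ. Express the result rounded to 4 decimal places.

0.3768

x̄ = 1.1667
Σ(xᵢ − x̄)² = 450.8333 ⇒ m₂ = 75.13889
Σ(xᵢ − x̄)⁴ = 114389.4861 ⇒ m₄ = 19064.91435
m₂² = 5645.85262
g2 = m₄/m₂² − 3 = 3.37680 − 3 ≈ 0.3768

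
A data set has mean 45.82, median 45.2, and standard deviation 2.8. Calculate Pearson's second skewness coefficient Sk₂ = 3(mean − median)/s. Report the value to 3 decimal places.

Sk₂ = 3(45.82 − 45.2) / 2.8 = 3 × 0.6200 / 2.8
    = 1.8600 / 2.8 ≈ 0.664

0.664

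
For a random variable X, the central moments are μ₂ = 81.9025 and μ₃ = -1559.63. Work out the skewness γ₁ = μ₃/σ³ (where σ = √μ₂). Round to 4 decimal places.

-2.1041

σ = √μ₂ = √81.9025 = 9.05000
σ³ = μ₂^(3/2) = 741.21763
γ₁ = μ₃/σ³ = -1559.63 / 741.21763 ≈ -2.1041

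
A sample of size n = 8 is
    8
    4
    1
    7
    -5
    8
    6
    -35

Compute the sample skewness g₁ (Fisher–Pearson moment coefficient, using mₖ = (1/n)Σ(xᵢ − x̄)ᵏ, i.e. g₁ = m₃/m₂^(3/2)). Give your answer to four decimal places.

x̄ = (8 + 4 + 1 + 7 - 5 + 8 + 6 - 35) / 8 = -0.7500
deviations (xᵢ − x̄): 8.7500, 4.7500, 1.7500, 7.7500, -4.2500, 8.7500, 6.7500, -34.2500
Σ(xᵢ − x̄)² = 1475.5000 ⇒ m₂ = 1475.5000/8 = 184.43750
Σ(xᵢ − x̄)³ = -38028.7500 ⇒ m₃ = -38028.7500/8 = -4753.59375
m₂^(3/2) = 184.43750^(1.5) = 2504.80453
g₁ = m₃ / m₂^(3/2) = -4753.59375 / 2504.80453 ≈ -1.8978

-1.8978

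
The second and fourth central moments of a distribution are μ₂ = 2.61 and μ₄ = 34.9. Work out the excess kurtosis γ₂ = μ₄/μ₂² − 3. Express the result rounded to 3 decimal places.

2.123

μ₂² = 2.61² = 6.81210
μ₄/μ₂² = 34.9 / 6.81210 = 5.12324
γ₂ = 5.12324 − 3 ≈ 2.123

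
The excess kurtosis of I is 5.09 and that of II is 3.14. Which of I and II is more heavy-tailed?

I

Higher excess kurtosis ⇒ heavier tails relative to the normal distribution.
5.09 vs 3.14: the larger is 5.09, so I has heavier tails.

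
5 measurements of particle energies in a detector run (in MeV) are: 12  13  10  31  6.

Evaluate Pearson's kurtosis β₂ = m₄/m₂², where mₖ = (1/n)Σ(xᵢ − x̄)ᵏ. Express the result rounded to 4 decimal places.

x̄ = 14.4000
Σ(xᵢ − x̄)² = 373.2000 ⇒ m₂ = 74.64000
Σ(xᵢ − x̄)⁴ = 81323.8560 ⇒ m₄ = 16264.77120
m₂² = 5571.12960
β₂ = m₄/m₂² = 16264.77120 / 5571.12960 ≈ 2.9195

2.9195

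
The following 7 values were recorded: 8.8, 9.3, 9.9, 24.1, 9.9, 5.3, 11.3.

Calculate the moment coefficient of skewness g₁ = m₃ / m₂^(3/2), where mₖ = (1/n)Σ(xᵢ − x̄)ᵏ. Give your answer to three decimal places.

1.604

x̄ = (8.8 + 9.3 + 9.9 + 24.1 + 9.9 + 5.3 + 11.3) / 7 = 11.2286
deviations (xᵢ − x̄): -2.4286, -1.9286, -1.3286, 12.8714, -1.3286, -5.9286, 0.0714
Σ(xᵢ − x̄)² = 213.9743 ⇒ m₂ = 213.9743/7 = 30.56776
Σ(xᵢ − x̄)³ = 1897.8932 ⇒ m₃ = 1897.8932/7 = 271.12760
m₂^(3/2) = 30.56776^(1.5) = 169.00335
g₁ = m₃ / m₂^(3/2) = 271.12760 / 169.00335 ≈ 1.604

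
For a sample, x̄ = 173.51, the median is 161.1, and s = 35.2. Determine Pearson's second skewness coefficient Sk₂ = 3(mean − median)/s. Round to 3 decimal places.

Sk₂ = 3(173.51 − 161.1) / 35.2 = 3 × 12.4100 / 35.2
    = 37.2300 / 35.2 ≈ 1.058

1.058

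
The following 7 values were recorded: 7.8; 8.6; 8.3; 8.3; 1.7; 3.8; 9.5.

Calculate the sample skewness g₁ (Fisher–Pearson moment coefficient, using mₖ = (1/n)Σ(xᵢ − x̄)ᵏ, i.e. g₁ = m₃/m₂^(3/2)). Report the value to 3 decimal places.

-0.981

x̄ = (7.8 + 8.6 + 8.3 + 8.3 + 1.7 + 3.8 + 9.5) / 7 = 6.8571
deviations (xᵢ − x̄): 0.9429, 1.7429, 1.4429, 1.4429, -5.1571, -3.0571, 2.6429
Σ(xᵢ − x̄)² = 51.0171 ⇒ m₂ = 51.0171/7 = 7.28816
Σ(xᵢ − x̄)³ = -135.1331 ⇒ m₃ = -135.1331/7 = -19.30473
m₂^(3/2) = 7.28816^(1.5) = 19.67556
g₁ = m₃ / m₂^(3/2) = -19.30473 / 19.67556 ≈ -0.981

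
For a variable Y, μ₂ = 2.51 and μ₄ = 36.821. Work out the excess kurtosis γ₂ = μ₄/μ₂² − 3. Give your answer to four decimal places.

2.8445

μ₂² = 2.51² = 6.30010
μ₄/μ₂² = 36.821 / 6.30010 = 5.84451
γ₂ = 5.84451 − 3 ≈ 2.8445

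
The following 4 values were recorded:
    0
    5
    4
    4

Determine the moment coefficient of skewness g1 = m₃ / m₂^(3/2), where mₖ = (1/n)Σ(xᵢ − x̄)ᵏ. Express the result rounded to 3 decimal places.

x̄ = (0 + 5 + 4 + 4) / 4 = 3.2500
deviations (xᵢ − x̄): -3.2500, 1.7500, 0.7500, 0.7500
Σ(xᵢ − x̄)² = 14.7500 ⇒ m₂ = 14.7500/4 = 3.68750
Σ(xᵢ − x̄)³ = -28.1250 ⇒ m₃ = -28.1250/4 = -7.03125
m₂^(3/2) = 3.68750^(1.5) = 7.08106
g1 = m₃ / m₂^(3/2) = -7.03125 / 7.08106 ≈ -0.993

-0.993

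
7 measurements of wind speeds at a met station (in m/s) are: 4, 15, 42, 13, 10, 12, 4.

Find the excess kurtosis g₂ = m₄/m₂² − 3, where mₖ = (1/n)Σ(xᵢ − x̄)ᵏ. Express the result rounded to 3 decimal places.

1.243

x̄ = 14.2857
Σ(xᵢ − x̄)² = 1005.4286 ⇒ m₂ = 143.63265
Σ(xᵢ − x̄)⁴ = 612702.5948 ⇒ m₄ = 87528.94211
m₂² = 20630.33903
g₂ = m₄/m₂² − 3 = 4.24273 − 3 ≈ 1.243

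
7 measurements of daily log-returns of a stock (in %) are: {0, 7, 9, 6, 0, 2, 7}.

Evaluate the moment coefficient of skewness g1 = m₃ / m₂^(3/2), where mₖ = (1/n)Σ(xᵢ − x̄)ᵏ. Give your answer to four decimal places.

-0.1956

x̄ = (0 + 7 + 9 + 6 + 0 + 2 + 7) / 7 = 4.4286
deviations (xᵢ − x̄): -4.4286, 2.5714, 4.5714, 1.5714, -4.4286, -2.4286, 2.5714
Σ(xᵢ − x̄)² = 81.7143 ⇒ m₂ = 81.7143/7 = 11.67347
Σ(xᵢ − x̄)³ = -54.6122 ⇒ m₃ = -54.6122/7 = -7.80175
m₂^(3/2) = 11.67347^(1.5) = 39.88411
g1 = m₃ / m₂^(3/2) = -7.80175 / 39.88411 ≈ -0.1956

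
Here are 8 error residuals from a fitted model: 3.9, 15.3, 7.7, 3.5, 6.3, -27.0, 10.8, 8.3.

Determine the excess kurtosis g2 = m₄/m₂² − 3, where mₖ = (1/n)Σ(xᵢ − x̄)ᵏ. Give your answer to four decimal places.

2.2416

x̄ = 3.6000
Σ(xᵢ − x̄)² = 1171.3800 ⇒ m₂ = 146.42250
Σ(xᵢ − x̄)⁴ = 899020.0038 ⇒ m₄ = 112377.50048
m₂² = 21439.54851
g2 = m₄/m₂² − 3 = 5.24160 − 3 ≈ 2.2416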